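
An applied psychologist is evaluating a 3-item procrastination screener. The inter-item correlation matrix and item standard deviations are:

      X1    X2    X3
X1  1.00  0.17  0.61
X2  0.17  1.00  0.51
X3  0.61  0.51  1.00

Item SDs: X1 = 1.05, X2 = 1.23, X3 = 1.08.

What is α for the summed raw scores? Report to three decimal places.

Σσ²ᵢ = 1.05² + 1.23² + 1.08² = 3.7818
Covariances σ_ij = r_ij · s_i · s_j:
  σ(X1,X2) = 0.17 × 1.05 × 1.23 = 0.2196
  σ(X1,X3) = 0.61 × 1.05 × 1.08 = 0.6917
  σ(X2,X3) = 0.51 × 1.23 × 1.08 = 0.6775
σ²_T = Σσ²ᵢ + 2·Σσ_ij = 3.7818 + 2 × 1.5888 = 6.9594
α = (3/2)·(1 − 3.7818/6.9594) = 0.685

α = 0.685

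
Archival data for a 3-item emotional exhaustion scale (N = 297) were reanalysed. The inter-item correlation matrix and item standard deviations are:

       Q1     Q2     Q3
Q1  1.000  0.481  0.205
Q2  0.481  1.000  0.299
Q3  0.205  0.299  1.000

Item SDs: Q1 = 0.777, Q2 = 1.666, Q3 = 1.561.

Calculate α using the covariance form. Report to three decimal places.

Σσ²ᵢ = 0.777² + 1.666² + 1.561² = 5.8160
Covariances σ_ij = r_ij · s_i · s_j:
  σ(Q1,Q2) = 0.481 × 0.777 × 1.666 = 0.6226
  σ(Q1,Q3) = 0.205 × 0.777 × 1.561 = 0.2486
  σ(Q2,Q3) = 0.299 × 1.666 × 1.561 = 0.7776
σ²_T = Σσ²ᵢ + 2·Σσ_ij = 5.8160 + 2 × 1.6488 = 9.1136
α = (3/2)·(1 − 5.8160/9.1136) = 0.543

α = 0.543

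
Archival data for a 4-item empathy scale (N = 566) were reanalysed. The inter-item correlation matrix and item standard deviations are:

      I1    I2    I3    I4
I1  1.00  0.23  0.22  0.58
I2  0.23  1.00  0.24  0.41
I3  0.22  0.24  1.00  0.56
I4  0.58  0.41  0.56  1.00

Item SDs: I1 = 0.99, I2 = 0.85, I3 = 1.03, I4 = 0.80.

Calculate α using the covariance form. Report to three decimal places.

α = 0.690

Σσ²ᵢ = 0.99² + 0.85² + 1.03² + 0.80² = 3.4035
Covariances σ_ij = r_ij · s_i · s_j:
  σ(I1,I2) = 0.23 × 0.99 × 0.85 = 0.1935
  σ(I1,I3) = 0.22 × 0.99 × 1.03 = 0.2243
  σ(I1,I4) = 0.58 × 0.99 × 0.80 = 0.4594
  σ(I2,I3) = 0.24 × 0.85 × 1.03 = 0.2101
  σ(I2,I4) = 0.41 × 0.85 × 0.80 = 0.2788
  σ(I3,I4) = 0.56 × 1.03 × 0.80 = 0.4614
σ²_T = Σσ²ᵢ + 2·Σσ_ij = 3.4035 + 2 × 1.8275 = 7.0585
α = (4/3)·(1 − 3.4035/7.0585) = 0.690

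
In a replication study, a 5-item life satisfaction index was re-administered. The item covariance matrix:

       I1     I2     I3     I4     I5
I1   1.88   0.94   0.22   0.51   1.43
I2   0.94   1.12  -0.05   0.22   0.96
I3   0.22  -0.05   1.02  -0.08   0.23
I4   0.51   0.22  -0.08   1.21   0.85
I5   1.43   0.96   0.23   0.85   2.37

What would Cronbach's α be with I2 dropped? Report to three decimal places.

Remaining items: I1, I3, I4, I5 (k = 4).
Σσ²ᵢ = 1.88 + 1.02 + 1.21 + 2.37 = 6.48
Var(T) = 6.48 + 2 × 3.16 = 12.80
α (item deleted) = (4/3)·(1 − 6.48/12.80) = 0.658

Cronbach's α = 0.658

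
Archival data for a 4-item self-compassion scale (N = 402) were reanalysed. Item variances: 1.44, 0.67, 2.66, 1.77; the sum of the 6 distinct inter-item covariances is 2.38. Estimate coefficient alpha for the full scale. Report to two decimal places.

ΣVar(i) = 1.44 + 0.67 + 2.66 + 1.77 = 6.54
Sum of distinct covariances = 2.38
σ²_T = ΣVar(i) + 2·Σcov = 6.54 + 2 × 2.38 = 11.30
α = (4/3)·(1 − 6.54/11.30) = 0.56

coefficient alpha = 0.56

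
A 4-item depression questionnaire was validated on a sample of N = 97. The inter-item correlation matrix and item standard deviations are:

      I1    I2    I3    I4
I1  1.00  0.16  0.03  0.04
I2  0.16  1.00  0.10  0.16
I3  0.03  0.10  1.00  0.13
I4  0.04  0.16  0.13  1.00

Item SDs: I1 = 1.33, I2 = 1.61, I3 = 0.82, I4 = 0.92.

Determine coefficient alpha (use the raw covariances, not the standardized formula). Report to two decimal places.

coefficient alpha = 0.31

Σσ²ᵢ = 1.33² + 1.61² + 0.82² + 0.92² = 5.8798
Covariances σ_ij = r_ij · s_i · s_j:
  σ(I1,I2) = 0.16 × 1.33 × 1.61 = 0.3426
  σ(I1,I3) = 0.03 × 1.33 × 0.82 = 0.0327
  σ(I1,I4) = 0.04 × 1.33 × 0.92 = 0.0489
  σ(I2,I3) = 0.10 × 1.61 × 0.82 = 0.1320
  σ(I2,I4) = 0.16 × 1.61 × 0.92 = 0.2370
  σ(I3,I4) = 0.13 × 0.82 × 0.92 = 0.0981
σ²_T = Σσ²ᵢ + 2·Σσ_ij = 5.8798 + 2 × 0.8913 = 7.6624
α = (4/3)·(1 − 5.8798/7.6624) = 0.31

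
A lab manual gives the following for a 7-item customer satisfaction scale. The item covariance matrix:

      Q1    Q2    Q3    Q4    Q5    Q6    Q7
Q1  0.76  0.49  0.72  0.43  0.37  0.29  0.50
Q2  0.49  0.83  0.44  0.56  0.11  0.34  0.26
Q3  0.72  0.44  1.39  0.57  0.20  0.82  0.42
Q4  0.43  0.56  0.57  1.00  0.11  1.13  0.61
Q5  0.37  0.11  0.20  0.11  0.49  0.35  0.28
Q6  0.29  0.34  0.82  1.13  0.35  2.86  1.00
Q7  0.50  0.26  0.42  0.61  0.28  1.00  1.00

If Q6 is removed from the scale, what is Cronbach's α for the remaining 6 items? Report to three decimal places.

Remaining items: Q1, Q2, Q3, Q4, Q5, Q7 (k = 6).
Σσ²ᵢ = 0.76 + 0.83 + 1.39 + 1.00 + 0.49 + 1.00 = 5.47
Var(T) = 5.47 + 2 × 6.07 = 17.61
α (item deleted) = (6/5)·(1 − 5.47/17.61) = 0.827

α = 0.827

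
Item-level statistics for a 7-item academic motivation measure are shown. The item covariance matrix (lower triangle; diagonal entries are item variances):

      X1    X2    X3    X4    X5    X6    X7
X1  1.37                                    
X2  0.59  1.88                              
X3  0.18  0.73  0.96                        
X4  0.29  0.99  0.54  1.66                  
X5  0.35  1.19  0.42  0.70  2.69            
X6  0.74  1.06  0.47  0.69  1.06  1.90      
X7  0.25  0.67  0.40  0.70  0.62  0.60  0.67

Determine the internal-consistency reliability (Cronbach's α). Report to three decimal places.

Σσᵢ² = 1.37 + 1.88 + 0.96 + 1.66 + 2.69 + 1.90 + 0.67 = 11.13
Σ_{i<j} σ_ij = 13.24
total variance = 11.13 + 2 × 13.24 = 37.61
α = (k/(k−1))·(1 − Σσᵢ²/total variance) = (7/6)·(1 − 11.13/37.61) = 0.821

α = 0.821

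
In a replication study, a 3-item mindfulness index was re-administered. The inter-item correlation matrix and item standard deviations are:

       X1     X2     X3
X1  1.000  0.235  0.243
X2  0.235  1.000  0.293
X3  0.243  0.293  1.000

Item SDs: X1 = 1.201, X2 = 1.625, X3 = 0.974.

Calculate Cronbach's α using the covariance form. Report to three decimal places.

α = 0.486

Σσ²ᵢ = 1.201² + 1.625² + 0.974² = 5.0317
Covariances σ_ij = r_ij · s_i · s_j:
  σ(X1,X2) = 0.235 × 1.201 × 1.625 = 0.4586
  σ(X1,X3) = 0.243 × 1.201 × 0.974 = 0.2843
  σ(X2,X3) = 0.293 × 1.625 × 0.974 = 0.4637
σ²_T = Σσ²ᵢ + 2·Σσ_ij = 5.0317 + 2 × 1.2066 = 7.4449
α = (3/2)·(1 − 5.0317/7.4449) = 0.486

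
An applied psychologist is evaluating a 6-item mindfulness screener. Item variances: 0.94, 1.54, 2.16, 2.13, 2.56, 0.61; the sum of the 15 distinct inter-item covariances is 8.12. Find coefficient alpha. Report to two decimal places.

Σσ²ᵢ = 0.94 + 1.54 + 2.16 + 2.13 + 2.56 + 0.61 = 9.94
Sum of distinct covariances = 8.12
σ²_total = Σσ²ᵢ + 2·Σcov = 9.94 + 2 × 8.12 = 26.18
α = (6/5)·(1 − 9.94/26.18) = 0.74

α = 0.74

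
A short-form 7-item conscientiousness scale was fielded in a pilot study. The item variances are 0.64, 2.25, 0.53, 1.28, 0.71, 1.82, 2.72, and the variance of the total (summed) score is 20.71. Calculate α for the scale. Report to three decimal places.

ΣVar(i) = 0.64 + 2.25 + 0.53 + 1.28 + 0.71 + 1.82 + 2.72 = 9.95
α = (k/(k−1))·(1 − ΣVar(i)/σ²_T) = (7/6)·(1 − 9.95/20.71) = 0.606

α = 0.606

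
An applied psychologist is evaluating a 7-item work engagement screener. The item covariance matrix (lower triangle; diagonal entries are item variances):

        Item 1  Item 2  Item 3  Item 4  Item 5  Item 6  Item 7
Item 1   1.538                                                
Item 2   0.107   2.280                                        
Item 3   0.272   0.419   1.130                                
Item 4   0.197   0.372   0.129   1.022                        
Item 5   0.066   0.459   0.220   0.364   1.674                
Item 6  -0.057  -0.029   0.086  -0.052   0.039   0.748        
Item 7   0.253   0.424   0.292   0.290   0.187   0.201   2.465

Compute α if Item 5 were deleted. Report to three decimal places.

Remaining items: Item 1, Item 2, Item 3, Item 4, Item 6, Item 7 (k = 6).
Σσᵢ² = 1.538 + 2.280 + 1.130 + 1.022 + 0.748 + 2.465 = 9.183
Var(T) = 9.183 + 2 × 2.904 = 14.991
α (item deleted) = (6/5)·(1 − 9.183/14.991) = 0.465

α = 0.465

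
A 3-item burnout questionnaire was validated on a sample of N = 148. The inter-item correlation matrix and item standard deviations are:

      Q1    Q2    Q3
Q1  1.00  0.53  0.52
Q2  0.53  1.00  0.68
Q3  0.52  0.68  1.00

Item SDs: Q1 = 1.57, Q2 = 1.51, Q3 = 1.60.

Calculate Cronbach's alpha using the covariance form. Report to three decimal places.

Cronbach's alpha = 0.803

Σσ²ᵢ = 1.57² + 1.51² + 1.60² = 7.3050
Covariances σ_ij = r_ij · s_i · s_j:
  σ(Q1,Q2) = 0.53 × 1.57 × 1.51 = 1.2565
  σ(Q1,Q3) = 0.52 × 1.57 × 1.60 = 1.3062
  σ(Q2,Q3) = 0.68 × 1.51 × 1.60 = 1.6429
σ²_T = Σσ²ᵢ + 2·Σσ_ij = 7.3050 + 2 × 4.2056 = 15.7162
α = (3/2)·(1 − 7.3050/15.7162) = 0.803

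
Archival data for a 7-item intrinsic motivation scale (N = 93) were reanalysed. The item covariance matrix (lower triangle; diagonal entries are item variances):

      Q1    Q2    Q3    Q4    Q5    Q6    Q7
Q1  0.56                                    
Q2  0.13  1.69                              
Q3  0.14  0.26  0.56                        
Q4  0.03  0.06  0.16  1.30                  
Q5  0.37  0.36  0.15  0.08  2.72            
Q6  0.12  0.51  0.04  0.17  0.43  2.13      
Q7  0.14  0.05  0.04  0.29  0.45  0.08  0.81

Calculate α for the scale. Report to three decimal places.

α = 0.530

Σσ²ᵢ = 0.56 + 1.69 + 0.56 + 1.30 + 2.72 + 2.13 + 0.81 = 9.77
Sum of the distinct covariances = 4.06
σ²_T = 9.77 + 2 × 4.06 = 17.89
α = (k/(k−1))·(1 − Σσ²ᵢ/σ²_T) = (7/6)·(1 − 9.77/17.89) = 0.530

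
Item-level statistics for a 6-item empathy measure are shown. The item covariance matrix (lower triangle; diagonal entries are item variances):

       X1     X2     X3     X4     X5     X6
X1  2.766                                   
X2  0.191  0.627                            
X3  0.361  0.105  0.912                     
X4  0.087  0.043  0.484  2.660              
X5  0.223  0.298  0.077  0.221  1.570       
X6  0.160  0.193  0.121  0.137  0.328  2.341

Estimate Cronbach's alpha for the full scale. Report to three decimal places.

Σσ²ᵢ = 2.766 + 0.627 + 0.912 + 2.660 + 1.570 + 2.341 = 10.876
Sum of the distinct covariances = 3.029
Var(T) = 10.876 + 2 × 3.029 = 16.934
α = (k/(k−1))·(1 − Σσ²ᵢ/Var(T)) = (6/5)·(1 − 10.876/16.934) = 0.429

α = 0.429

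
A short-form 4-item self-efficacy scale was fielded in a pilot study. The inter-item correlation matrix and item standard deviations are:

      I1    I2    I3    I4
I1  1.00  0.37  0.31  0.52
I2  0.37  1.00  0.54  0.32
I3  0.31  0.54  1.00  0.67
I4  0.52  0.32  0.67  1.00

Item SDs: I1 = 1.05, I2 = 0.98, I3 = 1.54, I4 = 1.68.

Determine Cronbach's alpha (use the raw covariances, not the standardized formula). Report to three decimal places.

α = 0.764

Σσ²ᵢ = 1.05² + 0.98² + 1.54² + 1.68² = 7.2569
Covariances σ_ij = r_ij · s_i · s_j:
  σ(I1,I2) = 0.37 × 1.05 × 0.98 = 0.3807
  σ(I1,I3) = 0.31 × 1.05 × 1.54 = 0.5013
  σ(I1,I4) = 0.52 × 1.05 × 1.68 = 0.9173
  σ(I2,I3) = 0.54 × 0.98 × 1.54 = 0.8150
  σ(I2,I4) = 0.32 × 0.98 × 1.68 = 0.5268
  σ(I3,I4) = 0.67 × 1.54 × 1.68 = 1.7334
σ²_T = Σσ²ᵢ + 2·Σσ_ij = 7.2569 + 2 × 4.8745 = 17.0059
α = (4/3)·(1 − 7.2569/17.0059) = 0.764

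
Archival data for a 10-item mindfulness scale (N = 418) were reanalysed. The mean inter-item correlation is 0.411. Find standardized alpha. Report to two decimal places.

standardized alpha = 0.87

Standardized α = k·r̄ / (1 + (k−1)·r̄) = 10 × 0.411 / (1 + 9 × 0.411)
  = 4.1100 / 4.6990 = 0.87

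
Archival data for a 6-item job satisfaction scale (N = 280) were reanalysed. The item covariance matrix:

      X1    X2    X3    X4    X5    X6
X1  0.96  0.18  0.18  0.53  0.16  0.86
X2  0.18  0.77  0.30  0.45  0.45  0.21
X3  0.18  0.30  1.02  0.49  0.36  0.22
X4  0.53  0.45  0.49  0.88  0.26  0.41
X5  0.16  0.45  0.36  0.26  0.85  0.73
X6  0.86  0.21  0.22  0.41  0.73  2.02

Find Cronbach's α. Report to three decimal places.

α = 0.769

sum of item variances = 0.96 + 0.77 + 1.02 + 0.88 + 0.85 + 2.02 = 6.50
Sum of off-diagonal covariances = 5.79
σ²_total = 6.50 + 2 × 5.79 = 18.08
α = (k/(k−1))·(1 − sum of item variances/σ²_total) = (6/5)·(1 − 6.50/18.08) = 0.769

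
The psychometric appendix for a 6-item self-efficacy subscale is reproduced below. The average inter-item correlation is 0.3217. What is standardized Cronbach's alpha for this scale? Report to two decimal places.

Standardized α = k·r̄ / (1 + (k−1)·r̄) = 6 × 0.3217 / (1 + 5 × 0.3217)
  = 1.9302 / 2.6085 = 0.74

α = 0.74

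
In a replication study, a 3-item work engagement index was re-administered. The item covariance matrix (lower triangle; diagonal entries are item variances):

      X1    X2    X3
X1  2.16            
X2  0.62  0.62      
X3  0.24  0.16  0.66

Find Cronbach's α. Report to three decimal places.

Σσᵢ² = 2.16 + 0.62 + 0.66 = 3.44
Σ_{i<j} σ_ij = 1.02
total variance = 3.44 + 2 × 1.02 = 5.48
α = (k/(k−1))·(1 − Σσᵢ²/total variance) = (3/2)·(1 − 3.44/5.48) = 0.558

Cronbach's α = 0.558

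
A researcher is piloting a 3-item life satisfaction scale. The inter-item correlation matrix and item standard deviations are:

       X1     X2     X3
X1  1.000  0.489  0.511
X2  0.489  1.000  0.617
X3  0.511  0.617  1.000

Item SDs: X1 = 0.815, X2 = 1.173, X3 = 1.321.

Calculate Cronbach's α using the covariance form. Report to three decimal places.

Cronbach's α = 0.766

Σσ²ᵢ = 0.815² + 1.173² + 1.321² = 3.7852
Covariances σ_ij = r_ij · s_i · s_j:
  σ(X1,X2) = 0.489 × 0.815 × 1.173 = 0.4675
  σ(X1,X3) = 0.511 × 0.815 × 1.321 = 0.5502
  σ(X2,X3) = 0.617 × 1.173 × 1.321 = 0.9561
σ²_T = Σσ²ᵢ + 2·Σσ_ij = 3.7852 + 2 × 1.9738 = 7.7328
α = (3/2)·(1 − 3.7852/7.7328) = 0.766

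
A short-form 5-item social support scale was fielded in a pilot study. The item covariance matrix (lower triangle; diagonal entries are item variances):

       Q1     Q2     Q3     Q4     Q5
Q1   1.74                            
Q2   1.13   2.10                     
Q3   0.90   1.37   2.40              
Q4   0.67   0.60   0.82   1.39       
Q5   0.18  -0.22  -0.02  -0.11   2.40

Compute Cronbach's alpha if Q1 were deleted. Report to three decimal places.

α = 0.494

Remaining items: Q2, Q3, Q4, Q5 (k = 4).
Σσ²ᵢ = 2.10 + 2.40 + 1.39 + 2.40 = 8.29
total variance = 8.29 + 2 × 2.44 = 13.17
α (item deleted) = (4/3)·(1 − 8.29/13.17) = 0.494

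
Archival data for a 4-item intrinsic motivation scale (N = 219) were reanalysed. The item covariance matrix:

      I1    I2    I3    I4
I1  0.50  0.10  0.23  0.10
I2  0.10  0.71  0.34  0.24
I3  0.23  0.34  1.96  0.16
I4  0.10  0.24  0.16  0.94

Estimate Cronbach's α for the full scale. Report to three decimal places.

Σσᵢ² = 0.50 + 0.71 + 1.96 + 0.94 = 4.11
Sum of the distinct covariances = 1.17
σ²_T = 4.11 + 2 × 1.17 = 6.45
α = (k/(k−1))·(1 − Σσᵢ²/σ²_T) = (4/3)·(1 − 4.11/6.45) = 0.484

Cronbach's α = 0.484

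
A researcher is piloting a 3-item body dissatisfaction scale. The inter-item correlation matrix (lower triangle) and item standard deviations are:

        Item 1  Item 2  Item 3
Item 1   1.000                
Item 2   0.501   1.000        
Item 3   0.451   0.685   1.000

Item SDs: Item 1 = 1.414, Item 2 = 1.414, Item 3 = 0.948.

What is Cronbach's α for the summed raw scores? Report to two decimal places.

Σσ²ᵢ = 1.414² + 1.414² + 0.948² = 4.8975
Covariances σ_ij = r_ij · s_i · s_j:
  σ(Item 1,Item 2) = 0.501 × 1.414 × 1.414 = 1.0017
  σ(Item 1,Item 3) = 0.451 × 1.414 × 0.948 = 0.6046
  σ(Item 2,Item 3) = 0.685 × 1.414 × 0.948 = 0.9182
σ²_T = Σσ²ᵢ + 2·Σσ_ij = 4.8975 + 2 × 2.5245 = 9.9465
α = (3/2)·(1 − 4.8975/9.9465) = 0.76

Cronbach's α = 0.76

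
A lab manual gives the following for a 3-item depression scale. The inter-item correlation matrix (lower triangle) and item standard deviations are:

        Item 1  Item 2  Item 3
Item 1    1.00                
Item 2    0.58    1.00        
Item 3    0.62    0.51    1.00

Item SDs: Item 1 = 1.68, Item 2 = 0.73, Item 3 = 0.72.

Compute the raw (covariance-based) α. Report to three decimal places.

α = 0.708

Σσ²ᵢ = 1.68² + 0.73² + 0.72² = 3.8737
Covariances σ_ij = r_ij · s_i · s_j:
  σ(Item 1,Item 2) = 0.58 × 1.68 × 0.73 = 0.7113
  σ(Item 1,Item 3) = 0.62 × 1.68 × 0.72 = 0.7500
  σ(Item 2,Item 3) = 0.51 × 0.73 × 0.72 = 0.2681
σ²_T = Σσ²ᵢ + 2·Σσ_ij = 3.8737 + 2 × 1.7294 = 7.3325
α = (3/2)·(1 − 3.8737/7.3325) = 0.708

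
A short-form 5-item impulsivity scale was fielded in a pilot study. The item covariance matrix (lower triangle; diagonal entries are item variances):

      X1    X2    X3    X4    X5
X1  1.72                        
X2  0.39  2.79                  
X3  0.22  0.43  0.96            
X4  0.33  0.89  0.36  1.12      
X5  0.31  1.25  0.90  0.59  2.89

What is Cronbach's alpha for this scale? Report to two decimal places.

α = 0.68

sum of item variances = 1.72 + 2.79 + 0.96 + 1.12 + 2.89 = 9.48
Sum of off-diagonal covariances = 5.67
σ²_total = 9.48 + 2 × 5.67 = 20.82
α = (k/(k−1))·(1 − sum of item variances/σ²_total) = (5/4)·(1 − 9.48/20.82) = 0.68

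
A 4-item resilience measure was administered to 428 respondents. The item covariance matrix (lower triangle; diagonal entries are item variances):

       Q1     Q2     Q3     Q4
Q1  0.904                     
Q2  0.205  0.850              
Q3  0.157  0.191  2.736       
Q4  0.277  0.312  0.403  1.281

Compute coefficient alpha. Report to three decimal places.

sum of item variances = 0.904 + 0.850 + 2.736 + 1.281 = 5.771
Sum of off-diagonal covariances = 1.545
Var(T) = 5.771 + 2 × 1.545 = 8.861
α = (k/(k−1))·(1 − sum of item variances/Var(T)) = (4/3)·(1 − 5.771/8.861) = 0.465

coefficient alpha = 0.465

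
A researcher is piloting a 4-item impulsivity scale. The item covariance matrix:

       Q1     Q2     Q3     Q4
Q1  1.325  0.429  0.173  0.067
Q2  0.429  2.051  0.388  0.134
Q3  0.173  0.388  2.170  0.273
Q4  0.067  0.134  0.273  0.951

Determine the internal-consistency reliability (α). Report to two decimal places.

α = 0.41

ΣVar(i) = 1.325 + 2.051 + 2.170 + 0.951 = 6.497
Sum of off-diagonal covariances = 1.464
σ²_T = 6.497 + 2 × 1.464 = 9.425
α = (k/(k−1))·(1 − ΣVar(i)/σ²_T) = (4/3)·(1 − 6.497/9.425) = 0.41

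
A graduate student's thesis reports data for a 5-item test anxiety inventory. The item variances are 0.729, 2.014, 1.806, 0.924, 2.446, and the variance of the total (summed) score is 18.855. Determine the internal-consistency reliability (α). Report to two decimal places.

α = 0.73

Σσᵢ² = 0.729 + 2.014 + 1.806 + 0.924 + 2.446 = 7.919
α = (k/(k−1))·(1 − Σσᵢ²/total variance) = (5/4)·(1 − 7.919/18.855) = 0.73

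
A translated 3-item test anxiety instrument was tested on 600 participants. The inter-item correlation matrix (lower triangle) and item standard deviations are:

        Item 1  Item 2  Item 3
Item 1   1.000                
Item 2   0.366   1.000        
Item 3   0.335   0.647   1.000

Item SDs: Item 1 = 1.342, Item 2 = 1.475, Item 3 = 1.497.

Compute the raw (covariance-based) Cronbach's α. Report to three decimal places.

Σσ²ᵢ = 1.342² + 1.475² + 1.497² = 6.2176
Covariances σ_ij = r_ij · s_i · s_j:
  σ(Item 1,Item 2) = 0.366 × 1.342 × 1.475 = 0.7245
  σ(Item 1,Item 3) = 0.335 × 1.342 × 1.497 = 0.6730
  σ(Item 2,Item 3) = 0.647 × 1.475 × 1.497 = 1.4286
σ²_T = Σσ²ᵢ + 2·Σσ_ij = 6.2176 + 2 × 2.8261 = 11.8698
α = (3/2)·(1 − 6.2176/11.8698) = 0.714

Cronbach's α = 0.714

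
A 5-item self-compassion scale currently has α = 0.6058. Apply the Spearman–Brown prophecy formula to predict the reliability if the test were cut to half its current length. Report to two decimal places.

Length factor m = 1/2
α' = m·α / (1 − (1−m)·α)
   = 1/2 × 0.6058 / (1 − (1 − 1/2) × 0.6058)
   = 0.3029 / 0.6971 = 0.43

predicted reliability = 0.43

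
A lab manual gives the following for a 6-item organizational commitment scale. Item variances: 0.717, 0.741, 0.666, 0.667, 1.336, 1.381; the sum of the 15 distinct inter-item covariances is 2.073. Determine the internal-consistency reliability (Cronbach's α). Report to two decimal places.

α = 0.52

sum of item variances = 0.717 + 0.741 + 0.666 + 0.667 + 1.336 + 1.381 = 5.508
Sum of distinct covariances = 2.073
total variance = sum of item variances + 2·Σcov = 5.508 + 2 × 2.073 = 9.654
α = (6/5)·(1 − 5.508/9.654) = 0.52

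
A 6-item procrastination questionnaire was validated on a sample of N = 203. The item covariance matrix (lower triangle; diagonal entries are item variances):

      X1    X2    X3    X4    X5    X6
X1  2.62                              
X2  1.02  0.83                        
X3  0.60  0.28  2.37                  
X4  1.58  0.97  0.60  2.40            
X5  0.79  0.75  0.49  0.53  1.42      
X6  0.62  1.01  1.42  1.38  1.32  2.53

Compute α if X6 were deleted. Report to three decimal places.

Remaining items: X1, X2, X3, X4, X5 (k = 5).
ΣVar(i) = 2.62 + 0.83 + 2.37 + 2.40 + 1.42 = 9.64
σ²_T = 9.64 + 2 × 7.61 = 24.86
α (item deleted) = (5/4)·(1 − 9.64/24.86) = 0.765

α = 0.765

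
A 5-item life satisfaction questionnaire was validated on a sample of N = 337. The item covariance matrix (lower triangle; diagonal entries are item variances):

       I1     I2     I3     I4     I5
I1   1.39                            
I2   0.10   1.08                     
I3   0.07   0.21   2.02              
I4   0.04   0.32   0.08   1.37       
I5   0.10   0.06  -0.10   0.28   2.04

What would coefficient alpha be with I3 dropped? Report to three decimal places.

Remaining items: I1, I2, I4, I5 (k = 4).
ΣVar(i) = 1.39 + 1.08 + 1.37 + 2.04 = 5.88
σ²_total = 5.88 + 2 × 0.90 = 7.68
α (item deleted) = (4/3)·(1 − 5.88/7.68) = 0.312

α = 0.312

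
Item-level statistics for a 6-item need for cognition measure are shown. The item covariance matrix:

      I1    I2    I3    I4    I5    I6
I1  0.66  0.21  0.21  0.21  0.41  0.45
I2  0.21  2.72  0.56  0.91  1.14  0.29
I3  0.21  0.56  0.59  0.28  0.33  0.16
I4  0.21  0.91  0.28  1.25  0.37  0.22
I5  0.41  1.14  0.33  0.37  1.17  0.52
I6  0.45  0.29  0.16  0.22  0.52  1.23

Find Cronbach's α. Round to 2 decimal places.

Cronbach's α = 0.75

Σσᵢ² = 0.66 + 2.72 + 0.59 + 1.25 + 1.17 + 1.23 = 7.62
Sum of off-diagonal covariances = 6.27
total variance = 7.62 + 2 × 6.27 = 20.16
α = (k/(k−1))·(1 − Σσᵢ²/total variance) = (6/5)·(1 − 7.62/20.16) = 0.75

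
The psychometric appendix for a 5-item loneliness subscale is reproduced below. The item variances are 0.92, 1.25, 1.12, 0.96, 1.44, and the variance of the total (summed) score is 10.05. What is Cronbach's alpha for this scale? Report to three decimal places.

Σσ²ᵢ = 0.92 + 1.25 + 1.12 + 0.96 + 1.44 = 5.69
α = (k/(k−1))·(1 − Σσ²ᵢ/σ²_total) = (5/4)·(1 − 5.69/10.05) = 0.542

α = 0.542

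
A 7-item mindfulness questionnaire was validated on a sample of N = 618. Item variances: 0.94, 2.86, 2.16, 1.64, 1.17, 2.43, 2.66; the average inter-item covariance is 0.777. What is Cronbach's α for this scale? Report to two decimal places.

Cronbach's α = 0.82

sum of item variances = 0.94 + 2.86 + 2.16 + 1.64 + 1.17 + 2.43 + 2.66 = 13.86
Sum of the 21 distinct covariances = 21 × 0.777 = 16.317
Var(T) = sum of item variances + 2·Σcov = 13.86 + 2 × 16.317 = 46.494
α = (7/6)·(1 − 13.86/46.494) = 0.82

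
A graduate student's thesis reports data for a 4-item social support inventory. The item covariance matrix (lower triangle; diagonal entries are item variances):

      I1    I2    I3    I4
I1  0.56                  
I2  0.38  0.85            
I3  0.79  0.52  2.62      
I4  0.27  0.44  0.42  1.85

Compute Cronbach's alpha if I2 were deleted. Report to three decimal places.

Cronbach's alpha = 0.556

Remaining items: I1, I3, I4 (k = 3).
ΣVar(i) = 0.56 + 2.62 + 1.85 = 5.03
total variance = 5.03 + 2 × 1.48 = 7.99
α (item deleted) = (3/2)·(1 − 5.03/7.99) = 0.556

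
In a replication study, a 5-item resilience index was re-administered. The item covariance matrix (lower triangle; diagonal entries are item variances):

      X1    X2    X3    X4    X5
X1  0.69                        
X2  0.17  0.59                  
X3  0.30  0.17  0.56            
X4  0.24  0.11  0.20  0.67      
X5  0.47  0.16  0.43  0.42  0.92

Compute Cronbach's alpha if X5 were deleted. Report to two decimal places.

Remaining items: X1, X2, X3, X4 (k = 4).
ΣVar(i) = 0.69 + 0.59 + 0.56 + 0.67 = 2.51
total variance = 2.51 + 2 × 1.19 = 4.89
α (item deleted) = (4/3)·(1 − 2.51/4.89) = 0.65

α = 0.65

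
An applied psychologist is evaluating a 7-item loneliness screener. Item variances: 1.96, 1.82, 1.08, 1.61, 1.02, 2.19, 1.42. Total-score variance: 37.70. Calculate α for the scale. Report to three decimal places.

Σσᵢ² = 1.96 + 1.82 + 1.08 + 1.61 + 1.02 + 2.19 + 1.42 = 11.10
α = (k/(k−1))·(1 − Σσᵢ²/σ²_total) = (7/6)·(1 − 11.10/37.70) = 0.823

α = 0.823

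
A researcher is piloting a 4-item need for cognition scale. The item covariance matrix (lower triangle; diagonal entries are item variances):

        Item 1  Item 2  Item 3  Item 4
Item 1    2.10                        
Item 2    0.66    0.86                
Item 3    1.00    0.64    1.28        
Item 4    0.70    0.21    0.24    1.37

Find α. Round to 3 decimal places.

α = 0.735

sum of item variances = 2.10 + 0.86 + 1.28 + 1.37 = 5.61
Sum of the distinct covariances = 3.45
total variance = 5.61 + 2 × 3.45 = 12.51
α = (k/(k−1))·(1 − sum of item variances/total variance) = (4/3)·(1 − 5.61/12.51) = 0.735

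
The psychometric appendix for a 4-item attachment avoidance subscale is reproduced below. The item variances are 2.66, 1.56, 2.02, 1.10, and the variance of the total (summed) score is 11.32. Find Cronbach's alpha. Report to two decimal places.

α = 0.47

sum of item variances = 2.66 + 1.56 + 2.02 + 1.10 = 7.34
α = (k/(k−1))·(1 − sum of item variances/Var(T)) = (4/3)·(1 − 7.34/11.32) = 0.47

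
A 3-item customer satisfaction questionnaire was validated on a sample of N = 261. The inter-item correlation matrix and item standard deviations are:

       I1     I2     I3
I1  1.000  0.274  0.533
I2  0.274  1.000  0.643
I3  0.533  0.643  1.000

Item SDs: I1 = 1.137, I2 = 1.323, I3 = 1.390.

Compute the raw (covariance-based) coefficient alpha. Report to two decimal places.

Σσ²ᵢ = 1.137² + 1.323² + 1.390² = 4.9752
Covariances σ_ij = r_ij · s_i · s_j:
  σ(I1,I2) = 0.274 × 1.137 × 1.323 = 0.4122
  σ(I1,I3) = 0.533 × 1.137 × 1.390 = 0.8424
  σ(I2,I3) = 0.643 × 1.323 × 1.390 = 1.1825
σ²_T = Σσ²ᵢ + 2·Σσ_ij = 4.9752 + 2 × 2.4371 = 9.8494
α = (3/2)·(1 − 4.9752/9.8494) = 0.74

coefficient alpha = 0.74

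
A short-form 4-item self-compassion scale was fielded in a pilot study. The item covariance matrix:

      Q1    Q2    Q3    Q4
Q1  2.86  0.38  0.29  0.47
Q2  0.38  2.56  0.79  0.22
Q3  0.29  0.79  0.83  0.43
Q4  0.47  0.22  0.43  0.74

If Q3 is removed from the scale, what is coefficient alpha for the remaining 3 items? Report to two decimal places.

α = 0.39

Remaining items: Q1, Q2, Q4 (k = 3).
ΣVar(i) = 2.86 + 2.56 + 0.74 = 6.16
total variance = 6.16 + 2 × 1.07 = 8.30
α (item deleted) = (3/2)·(1 − 6.16/8.30) = 0.39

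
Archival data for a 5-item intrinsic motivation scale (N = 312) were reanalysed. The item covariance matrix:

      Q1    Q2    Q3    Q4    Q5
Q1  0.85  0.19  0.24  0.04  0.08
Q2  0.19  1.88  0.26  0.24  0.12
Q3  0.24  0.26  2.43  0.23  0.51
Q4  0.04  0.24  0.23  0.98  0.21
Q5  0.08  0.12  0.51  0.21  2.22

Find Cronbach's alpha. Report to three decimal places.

α = 0.421

ΣVar(i) = 0.85 + 1.88 + 2.43 + 0.98 + 2.22 = 8.36
Sum of the distinct covariances = 2.12
total variance = 8.36 + 2 × 2.12 = 12.60
α = (k/(k−1))·(1 − ΣVar(i)/total variance) = (5/4)·(1 − 8.36/12.60) = 0.421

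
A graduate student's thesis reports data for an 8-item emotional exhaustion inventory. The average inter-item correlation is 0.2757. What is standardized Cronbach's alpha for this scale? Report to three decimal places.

Standardized α = k·r̄ / (1 + (k−1)·r̄) = 8 × 0.2757 / (1 + 7 × 0.2757)
  = 2.2056 / 2.9299 = 0.753

standardized Cronbach's alpha = 0.753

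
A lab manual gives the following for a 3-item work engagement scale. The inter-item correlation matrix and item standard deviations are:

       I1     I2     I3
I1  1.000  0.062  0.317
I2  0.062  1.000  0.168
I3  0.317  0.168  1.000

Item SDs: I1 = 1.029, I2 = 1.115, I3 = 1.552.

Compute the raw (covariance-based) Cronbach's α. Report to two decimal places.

Cronbach's α = 0.40

Σσ²ᵢ = 1.029² + 1.115² + 1.552² = 4.7108
Covariances σ_ij = r_ij · s_i · s_j:
  σ(I1,I2) = 0.062 × 1.029 × 1.115 = 0.0711
  σ(I1,I3) = 0.317 × 1.029 × 1.552 = 0.5063
  σ(I2,I3) = 0.168 × 1.115 × 1.552 = 0.2907
σ²_T = Σσ²ᵢ + 2·Σσ_ij = 4.7108 + 2 × 0.8681 = 6.4470
α = (3/2)·(1 − 4.7108/6.4470) = 0.40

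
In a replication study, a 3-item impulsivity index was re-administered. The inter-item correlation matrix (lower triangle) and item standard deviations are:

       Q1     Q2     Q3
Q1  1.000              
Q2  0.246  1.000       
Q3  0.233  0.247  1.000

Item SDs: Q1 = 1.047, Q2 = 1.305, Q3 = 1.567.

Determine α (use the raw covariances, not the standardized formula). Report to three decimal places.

Σσ²ᵢ = 1.047² + 1.305² + 1.567² = 5.2547
Covariances σ_ij = r_ij · s_i · s_j:
  σ(Q1,Q2) = 0.246 × 1.047 × 1.305 = 0.3361
  σ(Q1,Q3) = 0.233 × 1.047 × 1.567 = 0.3823
  σ(Q2,Q3) = 0.247 × 1.305 × 1.567 = 0.5051
σ²_T = Σσ²ᵢ + 2·Σσ_ij = 5.2547 + 2 × 1.2235 = 7.7017
α = (3/2)·(1 − 5.2547/7.7017) = 0.477

α = 0.477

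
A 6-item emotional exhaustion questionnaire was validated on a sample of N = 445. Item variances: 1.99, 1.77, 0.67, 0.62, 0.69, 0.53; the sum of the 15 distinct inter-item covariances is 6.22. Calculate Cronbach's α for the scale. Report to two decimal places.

ΣVar(i) = 1.99 + 1.77 + 0.67 + 0.62 + 0.69 + 0.53 = 6.27
Sum of distinct covariances = 6.22
Var(T) = ΣVar(i) + 2·Σcov = 6.27 + 2 × 6.22 = 18.71
α = (6/5)·(1 − 6.27/18.71) = 0.80

Cronbach's α = 0.80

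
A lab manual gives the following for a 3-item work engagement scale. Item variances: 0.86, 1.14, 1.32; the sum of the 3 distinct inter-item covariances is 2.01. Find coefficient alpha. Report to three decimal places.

sum of item variances = 0.86 + 1.14 + 1.32 = 3.32
Sum of distinct covariances = 2.01
total variance = sum of item variances + 2·Σcov = 3.32 + 2 × 2.01 = 7.34
α = (3/2)·(1 − 3.32/7.34) = 0.822

coefficient alpha = 0.822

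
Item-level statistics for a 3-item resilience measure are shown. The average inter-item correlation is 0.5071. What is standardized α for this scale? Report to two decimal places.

Standardized α = k·r̄ / (1 + (k−1)·r̄) = 3 × 0.5071 / (1 + 2 × 0.5071)
  = 1.5213 / 2.0142 = 0.76

standardized α = 0.76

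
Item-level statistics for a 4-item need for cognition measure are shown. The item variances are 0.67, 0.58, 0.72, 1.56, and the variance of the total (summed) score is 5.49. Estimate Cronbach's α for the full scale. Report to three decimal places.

Σσ²ᵢ = 0.67 + 0.58 + 0.72 + 1.56 = 3.53
α = (k/(k−1))·(1 − Σσ²ᵢ/Var(T)) = (4/3)·(1 − 3.53/5.49) = 0.476

Cronbach's α = 0.476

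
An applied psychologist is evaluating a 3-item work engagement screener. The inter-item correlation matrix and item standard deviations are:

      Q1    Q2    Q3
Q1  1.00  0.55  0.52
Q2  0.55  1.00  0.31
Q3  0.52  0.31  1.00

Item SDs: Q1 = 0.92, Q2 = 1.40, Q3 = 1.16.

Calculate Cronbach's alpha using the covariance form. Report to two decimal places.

Σσ²ᵢ = 0.92² + 1.40² + 1.16² = 4.1520
Covariances σ_ij = r_ij · s_i · s_j:
  σ(Q1,Q2) = 0.55 × 0.92 × 1.40 = 0.7084
  σ(Q1,Q3) = 0.52 × 0.92 × 1.16 = 0.5549
  σ(Q2,Q3) = 0.31 × 1.40 × 1.16 = 0.5034
σ²_T = Σσ²ᵢ + 2·Σσ_ij = 4.1520 + 2 × 1.7667 = 7.6854
α = (3/2)·(1 − 4.1520/7.6854) = 0.69

α = 0.69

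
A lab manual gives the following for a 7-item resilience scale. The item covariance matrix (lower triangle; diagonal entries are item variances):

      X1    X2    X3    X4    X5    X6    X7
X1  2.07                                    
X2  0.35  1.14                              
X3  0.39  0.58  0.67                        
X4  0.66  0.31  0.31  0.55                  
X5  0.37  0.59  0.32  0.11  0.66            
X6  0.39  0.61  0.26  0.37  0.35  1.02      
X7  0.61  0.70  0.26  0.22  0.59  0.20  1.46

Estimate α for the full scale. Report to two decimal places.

sum of item variances = 2.07 + 1.14 + 0.67 + 0.55 + 0.66 + 1.02 + 1.46 = 7.57
Sum of off-diagonal covariances = 8.55
σ²_total = 7.57 + 2 × 8.55 = 24.67
α = (k/(k−1))·(1 − sum of item variances/σ²_total) = (7/6)·(1 − 7.57/24.67) = 0.81

α = 0.81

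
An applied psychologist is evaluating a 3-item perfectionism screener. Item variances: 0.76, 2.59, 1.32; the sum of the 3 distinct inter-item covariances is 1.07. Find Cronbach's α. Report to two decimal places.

Σσ²ᵢ = 0.76 + 2.59 + 1.32 = 4.67
Sum of distinct covariances = 1.07
σ²_total = Σσ²ᵢ + 2·Σcov = 4.67 + 2 × 1.07 = 6.81
α = (3/2)·(1 − 4.67/6.81) = 0.47

Cronbach's α = 0.47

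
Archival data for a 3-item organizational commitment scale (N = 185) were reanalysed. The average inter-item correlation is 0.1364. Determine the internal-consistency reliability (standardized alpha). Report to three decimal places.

standardized alpha = 0.321

Standardized α = k·r̄ / (1 + (k−1)·r̄) = 3 × 0.1364 / (1 + 2 × 0.1364)
  = 0.4092 / 1.2728 = 0.321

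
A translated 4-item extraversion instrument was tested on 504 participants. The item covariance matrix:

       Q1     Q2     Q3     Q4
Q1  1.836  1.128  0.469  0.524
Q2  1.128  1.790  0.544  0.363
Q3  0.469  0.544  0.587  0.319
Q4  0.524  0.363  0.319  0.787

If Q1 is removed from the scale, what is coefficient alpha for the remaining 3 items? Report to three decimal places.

α = 0.655

Remaining items: Q2, Q3, Q4 (k = 3).
sum of item variances = 1.790 + 0.587 + 0.787 = 3.164
Var(T) = 3.164 + 2 × 1.226 = 5.616
α (item deleted) = (3/2)·(1 − 3.164/5.616) = 0.655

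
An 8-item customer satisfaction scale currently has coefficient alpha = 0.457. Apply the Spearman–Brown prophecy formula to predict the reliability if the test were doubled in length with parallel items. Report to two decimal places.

predicted reliability = 0.63

Length factor m = 2
α' = m·α / (1 + (m−1)·α)
   = 2 × 0.457 / (1 + (2 − 1) × 0.457)
   = 0.9140 / 1.4570 = 0.63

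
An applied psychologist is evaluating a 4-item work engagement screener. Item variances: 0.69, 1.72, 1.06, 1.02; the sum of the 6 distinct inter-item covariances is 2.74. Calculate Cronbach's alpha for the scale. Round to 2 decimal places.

Cronbach's alpha = 0.73

Σσ²ᵢ = 0.69 + 1.72 + 1.06 + 1.02 = 4.49
Sum of distinct covariances = 2.74
σ²_total = Σσ²ᵢ + 2·Σcov = 4.49 + 2 × 2.74 = 9.97
α = (4/3)·(1 − 4.49/9.97) = 0.73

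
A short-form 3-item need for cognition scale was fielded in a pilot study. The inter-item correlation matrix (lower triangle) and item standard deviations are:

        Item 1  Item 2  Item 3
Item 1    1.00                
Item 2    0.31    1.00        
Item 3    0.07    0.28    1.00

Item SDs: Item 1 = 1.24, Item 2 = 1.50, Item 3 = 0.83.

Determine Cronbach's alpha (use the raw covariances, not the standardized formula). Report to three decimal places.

Cronbach's alpha = 0.462

Σσ²ᵢ = 1.24² + 1.50² + 0.83² = 4.4765
Covariances σ_ij = r_ij · s_i · s_j:
  σ(Item 1,Item 2) = 0.31 × 1.24 × 1.50 = 0.5766
  σ(Item 1,Item 3) = 0.07 × 1.24 × 0.83 = 0.0720
  σ(Item 2,Item 3) = 0.28 × 1.50 × 0.83 = 0.3486
σ²_T = Σσ²ᵢ + 2·Σσ_ij = 4.4765 + 2 × 0.9972 = 6.4709
α = (3/2)·(1 − 4.4765/6.4709) = 0.462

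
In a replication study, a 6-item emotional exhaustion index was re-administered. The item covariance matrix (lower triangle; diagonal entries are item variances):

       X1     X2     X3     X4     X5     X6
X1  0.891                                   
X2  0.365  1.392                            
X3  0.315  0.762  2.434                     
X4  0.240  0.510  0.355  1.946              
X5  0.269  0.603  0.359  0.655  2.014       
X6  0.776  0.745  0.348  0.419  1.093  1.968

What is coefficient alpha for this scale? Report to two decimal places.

α = 0.71

Σσ²ᵢ = 0.891 + 1.392 + 2.434 + 1.946 + 2.014 + 1.968 = 10.645
Σ_{i<j} σ_ij = 7.814
σ²_T = 10.645 + 2 × 7.814 = 26.273
α = (k/(k−1))·(1 − Σσ²ᵢ/σ²_T) = (6/5)·(1 − 10.645/26.273) = 0.71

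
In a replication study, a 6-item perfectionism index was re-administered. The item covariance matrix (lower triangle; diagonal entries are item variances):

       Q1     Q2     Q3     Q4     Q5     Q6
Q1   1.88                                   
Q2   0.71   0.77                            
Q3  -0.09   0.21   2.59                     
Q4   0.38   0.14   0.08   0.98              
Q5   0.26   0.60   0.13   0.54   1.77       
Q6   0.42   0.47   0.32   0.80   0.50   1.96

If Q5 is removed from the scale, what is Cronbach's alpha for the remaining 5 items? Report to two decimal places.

Remaining items: Q1, Q2, Q3, Q4, Q6 (k = 5).
ΣVar(i) = 1.88 + 0.77 + 2.59 + 0.98 + 1.96 = 8.18
σ²_total = 8.18 + 2 × 3.44 = 15.06
α (item deleted) = (5/4)·(1 − 8.18/15.06) = 0.57

Cronbach's alpha = 0.57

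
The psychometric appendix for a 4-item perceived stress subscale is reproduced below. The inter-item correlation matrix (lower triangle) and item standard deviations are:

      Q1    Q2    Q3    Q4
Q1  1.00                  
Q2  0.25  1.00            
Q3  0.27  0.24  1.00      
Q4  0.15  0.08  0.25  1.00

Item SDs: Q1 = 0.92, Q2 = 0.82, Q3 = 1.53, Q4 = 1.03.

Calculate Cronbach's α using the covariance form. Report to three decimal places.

Σσ²ᵢ = 0.92² + 0.82² + 1.53² + 1.03² = 4.9206
Covariances σ_ij = r_ij · s_i · s_j:
  σ(Q1,Q2) = 0.25 × 0.92 × 0.82 = 0.1886
  σ(Q1,Q3) = 0.27 × 0.92 × 1.53 = 0.3801
  σ(Q1,Q4) = 0.15 × 0.92 × 1.03 = 0.1421
  σ(Q2,Q3) = 0.24 × 0.82 × 1.53 = 0.3011
  σ(Q2,Q4) = 0.08 × 0.82 × 1.03 = 0.0676
  σ(Q3,Q4) = 0.25 × 1.53 × 1.03 = 0.3940
σ²_T = Σσ²ᵢ + 2·Σσ_ij = 4.9206 + 2 × 1.4735 = 7.8676
α = (4/3)·(1 − 4.9206/7.8676) = 0.499

Cronbach's α = 0.499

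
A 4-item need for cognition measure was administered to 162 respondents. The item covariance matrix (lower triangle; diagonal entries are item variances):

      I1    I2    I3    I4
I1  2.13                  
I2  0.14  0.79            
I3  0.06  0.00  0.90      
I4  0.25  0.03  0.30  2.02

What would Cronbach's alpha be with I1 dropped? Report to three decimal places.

α = 0.227

Remaining items: I2, I3, I4 (k = 3).
sum of item variances = 0.79 + 0.90 + 2.02 = 3.71
Var(T) = 3.71 + 2 × 0.33 = 4.37
α (item deleted) = (3/2)·(1 − 3.71/4.37) = 0.227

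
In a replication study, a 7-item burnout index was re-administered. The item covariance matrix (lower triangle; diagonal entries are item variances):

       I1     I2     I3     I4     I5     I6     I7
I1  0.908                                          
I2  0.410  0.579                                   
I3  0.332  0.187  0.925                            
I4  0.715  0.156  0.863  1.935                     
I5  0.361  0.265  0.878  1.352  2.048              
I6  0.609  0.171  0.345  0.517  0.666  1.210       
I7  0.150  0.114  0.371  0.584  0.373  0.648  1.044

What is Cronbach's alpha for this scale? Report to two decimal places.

Cronbach's alpha = 0.82

Σσᵢ² = 0.908 + 0.579 + 0.925 + 1.935 + 2.048 + 1.210 + 1.044 = 8.649
Sum of the distinct covariances = 10.067
σ²_total = 8.649 + 2 × 10.067 = 28.783
α = (k/(k−1))·(1 − Σσᵢ²/σ²_total) = (7/6)·(1 − 8.649/28.783) = 0.82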